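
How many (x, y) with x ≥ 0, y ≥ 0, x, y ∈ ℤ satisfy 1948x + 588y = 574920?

gcd(1948, 588):
  1948 = 3*588 + 184
  588 = 3*184 + 36
  184 = 5*36 + 4
  36 = 9*4
so gcd(1948, 588) = 4.
Back-substitute for Bézout coefficients:
  4 = 184 - 5*36
  ... = 1948*(16) + 588*(-53)
Scale by 143730: one solution is (2299680, -7617690). Reduce x mod 147: (12, 938).
General: x = 12 + 147t, y = 938 - 487t.
x ≥ 0 ⇒ t ≥ 0; y ≥ 0 ⇒ t ≤ 1. So t ∈ [0, 1]: 2 solutions.

2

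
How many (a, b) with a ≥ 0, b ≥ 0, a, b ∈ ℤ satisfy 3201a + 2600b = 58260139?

7

gcd(3201, 2600) = 1  (3201 = 1*2600 + 601, 2600 = 4*601 + 196, 601 = 3*196 + 13, 196 = 15*13 + 1, 13 = 13*1).
Back-substituting, 3201*(-199) + 2600*(245) = 1.
Scale by 58260139: one solution is (-11593767661, 14273734055). Reduce a mod 2600: (1539, 20513).
General: a = 1539 + 2600t, b = 20513 - 3201t.
a ≥ 0 ⇒ t ≥ 0; b ≥ 0 ⇒ t ≤ 6. So t ∈ [0, 6]: 7 solutions.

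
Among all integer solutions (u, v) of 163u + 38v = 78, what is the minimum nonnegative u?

14

gcd(163, 38):
  163 = 4*38 + 11
  38 = 3*11 + 5
  11 = 2*5 + 1
  5 = 5*1
so gcd(163, 38) = 1.
1 divides 78, so solutions exist.
Back-substitute for Bézout coefficients:
  1 = 11 - 2*5
  ... = 163*(7) + 38*(-30)
Scale by 78/1 = 78: (u₀, v₀) = (546, -2340).
General solution: u = 546 + 38t, v = -2340 - 163t for integer t.
u ≥ 0: smallest is 546 mod 38 = 14 (at t = -14), with v = -58.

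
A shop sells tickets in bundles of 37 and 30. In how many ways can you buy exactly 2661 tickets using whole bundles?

3

Need nonnegative integers with 37j + 30k = 2661.
gcd(37, 30) = 1, and 37·(13) + 30·(-16) = 1.
So (j₀, k₀) = (34593, -42576); general j = 34593 + 30t, k = -42576 - 37t.
j ≥ 0 ⇒ t ≥ -1153; k ≥ 0 ⇒ t ≤ -1151. That's 3 values of t.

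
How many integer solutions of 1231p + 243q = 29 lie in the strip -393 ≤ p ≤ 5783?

gcd(1231, 243) = 1  (1231 = 5·243 + 16, 243 = 15·16 + 3, 16 = 5·3 + 1, 3 = 3·1).
Back-substituting, 1231·(76) + 243·(-385) = 1.
Scale by 29: particular solution (2204, -11165); reduce p mod 243: (17, -86).
General solution: p = 17 + 243t, q = -86 - 1231t for integer t.
-393 ≤ 17 + 243t ≤ 5783 gives t ∈ [-1, 23], which is 25 values.

25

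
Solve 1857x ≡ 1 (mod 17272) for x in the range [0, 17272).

gcd(17272, 1857):
  17272 = 9·1857 + 559
  1857 = 3·559 + 180
  559 = 3·180 + 19
  180 = 9·19 + 9
  19 = 2·9 + 1
  9 = 9·1
so gcd(17272, 1857) = 1.
Back-substitute for Bézout coefficients:
  1 = 19 - 2·9
  ... = 1857·(-1823) + 17272·(196)
So 1857·-1823 ≡ 1 (mod 17272), and -1823 mod 17272 = 15449.

15449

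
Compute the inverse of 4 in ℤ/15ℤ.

gcd(15, 4) = 1  (15 = 3*4 + 3, 4 = 1*3 + 1, 3 = 3*1).
Back-substituting, 4*(4) + 15*(-1) = 1.
So 4*4 ≡ 1 (mod 15), and 4 mod 15 = 4.

4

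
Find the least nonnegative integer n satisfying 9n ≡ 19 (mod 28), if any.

27

gcd(28, 9) = 1.
1 divides 19, so solutions exist.
By Bézout, 9·(-3) + 28·(1) = 1.
So 9·(-3) ≡ 1 (mod 28); multiply by 19: n ≡ -57 (mod 28).
Smallest nonnegative: n = -57 mod 28 = 27.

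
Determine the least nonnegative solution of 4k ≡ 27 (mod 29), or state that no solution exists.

14

gcd(29, 4):
  29 = 7·4 + 1
  4 = 4·1
so gcd(29, 4) = 1.
1 divides 27, so solutions exist.
Back-substitute for Bézout coefficients:
  1 = 29 - 7·4
  ... = 4·(-7) + 29·(1)
So 4·(-7) ≡ 1 (mod 29); multiply by 27: k ≡ -189 (mod 29).
Smallest nonnegative: k = -189 mod 29 = 14.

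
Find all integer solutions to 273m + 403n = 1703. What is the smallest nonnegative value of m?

21

gcd(403, 273):
  403 = 1*273 + 130
  273 = 2*130 + 13
  130 = 10*13
so gcd(403, 273) = 13.
13 divides 1703, so solutions exist.
Back-substitute for Bézout coefficients:
  13 = 273 - 2*130
  ... = 273*(3) + 403*(-2)
Scale by 1703/13 = 131: (m₀, n₀) = (393, -262).
General solution: m = 393 + 31t, n = -262 - 21t for integer t.
m ≥ 0: smallest is 393 mod 31 = 21 (at t = -12), with n = -10.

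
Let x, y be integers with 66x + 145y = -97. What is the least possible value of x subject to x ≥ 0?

93

gcd(145, 66):
  145 = 2*66 + 13
  66 = 5*13 + 1
  13 = 13*1
so gcd(145, 66) = 1.
1 divides -97, so solutions exist.
Back-substitute for Bézout coefficients:
  1 = 66 - 5*13
  ... = 66*(11) + 145*(-5)
Scale by -97/1 = -97: (x₀, y₀) = (-1067, 485).
General solution: x = -1067 + 145t, y = 485 - 66t for integer t.
x ≥ 0: smallest is -1067 mod 145 = 93 (at t = 8), with y = -43.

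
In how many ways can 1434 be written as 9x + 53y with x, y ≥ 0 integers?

3

gcd(53, 9) = 1.
By Bézout, 9×(6) + 53×(-1) = 1.
One solution: (18, 24).
General: x = 18 + 53t, y = 24 - 9t.
x ≥ 0 ⇒ t ≥ 0; y ≥ 0 ⇒ t ≤ 2. So t ∈ [0, 2]: 3 solutions.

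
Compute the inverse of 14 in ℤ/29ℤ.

gcd(29, 14) = 1  (29 = 2·14 + 1, 14 = 14·1).
Back-substituting, 14·(-2) + 29·(1) = 1.
So 14·-2 ≡ 1 (mod 29), and -2 mod 29 = 27.

27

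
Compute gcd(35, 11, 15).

1

gcd(35, 11) = 1.
gcd(1, 15) = 1.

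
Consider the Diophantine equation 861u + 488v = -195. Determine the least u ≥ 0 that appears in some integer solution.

129

gcd(861, 488):
  861 = 1·488 + 373
  488 = 1·373 + 115
  373 = 3·115 + 28
  115 = 4·28 + 3
  28 = 9·3 + 1
  3 = 3·1
so gcd(861, 488) = 1.
1 divides -195, so solutions exist.
Back-substitute for Bézout coefficients:
  1 = 28 - 9·3
  ... = 861·(157) + 488·(-277)
Scale by -195/1 = -195: (u₀, v₀) = (-30615, 54015).
General solution: u = -30615 + 488t, v = 54015 - 861t for integer t.
u ≥ 0: smallest is -30615 mod 488 = 129 (at t = 63), with v = -228.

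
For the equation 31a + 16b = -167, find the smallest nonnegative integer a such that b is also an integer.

gcd(31, 16):
  31 = 1·16 + 15
  16 = 1·15 + 1
  15 = 15·1
so gcd(31, 16) = 1.
1 divides -167, so solutions exist.
Back-substitute for Bézout coefficients:
  1 = 16 - 1·15
  ... = 31·(-1) + 16·(2)
Scale by -167/1 = -167: (a₀, b₀) = (167, -334).
General solution: a = 167 + 16t, b = -334 - 31t for integer t.
a ≥ 0: smallest is 167 mod 16 = 7 (at t = -10), with b = -24.

7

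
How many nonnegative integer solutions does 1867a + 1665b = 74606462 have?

gcd(1867, 1665):
  1867 = 1×1665 + 202
  1665 = 8×202 + 49
  202 = 4×49 + 6
  49 = 8×6 + 1
  6 = 6×1
so gcd(1867, 1665) = 1.
Back-substitute for Bézout coefficients:
  1 = 49 - 8×6
  ... = 1867×(-272) + 1665×(305)
Scale by 74606462: one solution is (-20292957664, 22754970910). Reduce a mod 1665: (731, 43989).
General: a = 731 + 1665t, b = 43989 - 1867t.
a ≥ 0 ⇒ t ≥ 0; b ≥ 0 ⇒ t ≤ 23. So t ∈ [0, 23]: 24 solutions.

24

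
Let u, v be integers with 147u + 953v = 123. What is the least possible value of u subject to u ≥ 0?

701

gcd(953, 147):
  953 = 6*147 + 71
  147 = 2*71 + 5
  71 = 14*5 + 1
  5 = 5*1
so gcd(953, 147) = 1.
1 divides 123, so solutions exist.
Back-substitute for Bézout coefficients:
  1 = 71 - 14*5
  ... = 147*(-188) + 953*(29)
Scale by 123/1 = 123: (u₀, v₀) = (-23124, 3567).
General solution: u = -23124 + 953t, v = 3567 - 147t for integer t.
u ≥ 0: smallest is -23124 mod 953 = 701 (at t = 25), with v = -108.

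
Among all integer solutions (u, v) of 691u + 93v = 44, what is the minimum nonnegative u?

gcd(691, 93):
  691 = 7·93 + 40
  93 = 2·40 + 13
  40 = 3·13 + 1
  13 = 13·1
so gcd(691, 93) = 1.
1 divides 44, so solutions exist.
Back-substitute for Bézout coefficients:
  1 = 40 - 3·13
  ... = 691·(7) + 93·(-52)
Scale by 44/1 = 44: (u₀, v₀) = (308, -2288).
General solution: u = 308 + 93t, v = -2288 - 691t for integer t.
u ≥ 0: smallest is 308 mod 93 = 29 (at t = -3), with v = -215.

29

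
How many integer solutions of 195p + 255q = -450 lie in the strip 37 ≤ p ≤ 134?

gcd(255, 195):
  255 = 1×195 + 60
  195 = 3×60 + 15
  60 = 4×15
so gcd(255, 195) = 15.
Back-substitute for Bézout coefficients:
  15 = 195 - 3×60
  ... = 195×(4) + 255×(-3)
Scale by -30: particular solution (-120, 90); reduce p mod 17: (16, -14).
General solution: p = 16 + 17t, q = -14 - 13t for integer t.
37 ≤ 16 + 17t ≤ 134 gives t ∈ [2, 6], which is 5 values.

5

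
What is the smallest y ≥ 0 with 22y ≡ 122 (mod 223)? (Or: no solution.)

gcd(223, 22) = 1  (223 = 10*22 + 3, 22 = 7*3 + 1, 3 = 3*1).
1 divides 122, so solutions exist.
Back-substituting, 22*(71) + 223*(-7) = 1.
So 22*(71) ≡ 1 (mod 223); multiply by 122: y ≡ 8662 (mod 223).
Smallest nonnegative: y = 8662 mod 223 = 188.

188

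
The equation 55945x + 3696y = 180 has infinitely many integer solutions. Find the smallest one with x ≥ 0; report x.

2196

gcd(55945, 3696) = 1  (55945 = 15×3696 + 505, 3696 = 7×505 + 161, 505 = 3×161 + 22, 161 = 7×22 + 7, 22 = 3×7 + 1, 7 = 7×1).
1 divides 180, so solutions exist.
Back-substituting, 55945×(505) + 3696×(-7644) = 1.
Scale by 180/1 = 180: (x₀, y₀) = (90900, -1375920).
General solution: x = 90900 + 3696t, y = -1375920 - 55945t for integer t.
x ≥ 0: smallest is 90900 mod 3696 = 2196 (at t = -24), with y = -33240.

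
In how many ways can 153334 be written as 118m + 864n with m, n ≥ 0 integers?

3

gcd(864, 118):
  864 = 7·118 + 38
  118 = 3·38 + 4
  38 = 9·4 + 2
  4 = 2·2
so gcd(864, 118) = 2.
Back-substitute for Bézout coefficients:
  2 = 38 - 9·4
  ... = 118·(-205) + 864·(28)
Scale by 76667: one solution is (-15716735, 2146676). Reduce m mod 432: (289, 138).
General: m = 289 + 432t, n = 138 - 59t.
m ≥ 0 ⇒ t ≥ 0; n ≥ 0 ⇒ t ≤ 2. So t ∈ [0, 2]: 3 solutions.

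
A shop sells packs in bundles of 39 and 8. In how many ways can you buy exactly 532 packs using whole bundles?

2

Need nonnegative integers with 39j + 8k = 532.
gcd(39, 8) = 1, and 39·(-1) + 8·(5) = 1.
So (j₀, k₀) = (-532, 2660); general j = -532 + 8t, k = 2660 - 39t.
j ≥ 0 ⇒ t ≥ 67; k ≥ 0 ⇒ t ≤ 68. That's 2 values of t.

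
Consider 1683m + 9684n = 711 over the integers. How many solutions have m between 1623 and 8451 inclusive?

7

gcd(9684, 1683):
  9684 = 5·1683 + 1269
  1683 = 1·1269 + 414
  1269 = 3·414 + 27
  414 = 15·27 + 9
  27 = 3·9
so gcd(9684, 1683) = 9.
Back-substitute for Bézout coefficients:
  9 = 414 - 15·27
  ... = 1683·(351) + 9684·(-61)
Scale by 79: particular solution (27729, -4819); reduce m mod 1076: (829, -144).
General solution: m = 829 + 1076t, n = -144 - 187t for integer t.
1623 ≤ 829 + 1076t ≤ 8451 gives t ∈ [1, 7], which is 7 values.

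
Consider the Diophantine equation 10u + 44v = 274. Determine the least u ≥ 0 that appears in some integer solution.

1

gcd(44, 10) = 2.
2 divides 274, so solutions exist.
By Bézout, 10·(9) + 44·(-2) = 2.
Scale by 274/2 = 137: (u₀, v₀) = (1233, -274).
General solution: u = 1233 + 22t, v = -274 - 5t for integer t.
u ≥ 0: smallest is 1233 mod 22 = 1 (at t = -56), with v = 6.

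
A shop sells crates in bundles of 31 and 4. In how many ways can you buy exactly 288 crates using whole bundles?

Need nonnegative integers with 31j + 4k = 288.
gcd(31, 4) = 1, and 31·(-1) + 4·(8) = 1.
So (j₀, k₀) = (-288, 2304); general j = -288 + 4t, k = 2304 - 31t.
j ≥ 0 ⇒ t ≥ 72; k ≥ 0 ⇒ t ≤ 74. That's 3 values of t.

3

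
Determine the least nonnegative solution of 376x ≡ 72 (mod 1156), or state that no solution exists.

gcd(1156, 376):
  1156 = 3*376 + 28
  376 = 13*28 + 12
  28 = 2*12 + 4
  12 = 3*4
so gcd(1156, 376) = 4.
4 divides 72, so solutions exist.
Back-substitute for Bézout coefficients:
  4 = 28 - 2*12
  ... = 376*(-83) + 1156*(27)
So 376*(-83) ≡ 4 (mod 1156); multiply by 18: x ≡ -1494 (mod 289).
Smallest nonnegative: x = -1494 mod 289 = 240.

240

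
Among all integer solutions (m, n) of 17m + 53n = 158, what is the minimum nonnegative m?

gcd(53, 17):
  53 = 3*17 + 2
  17 = 8*2 + 1
  2 = 2*1
so gcd(53, 17) = 1.
1 divides 158, so solutions exist.
Back-substitute for Bézout coefficients:
  1 = 17 - 8*2
  ... = 17*(25) + 53*(-8)
Scale by 158/1 = 158: (m₀, n₀) = (3950, -1264).
General solution: m = 3950 + 53t, n = -1264 - 17t for integer t.
m ≥ 0: smallest is 3950 mod 53 = 28 (at t = -74), with n = -6.

28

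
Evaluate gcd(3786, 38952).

6

gcd(38952, 3786):
  38952 = 10*3786 + 1092
  3786 = 3*1092 + 510
  1092 = 2*510 + 72
  510 = 7*72 + 6
  72 = 12*6
so gcd(38952, 3786) = 6.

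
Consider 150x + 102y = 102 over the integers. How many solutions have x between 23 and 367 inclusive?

20

gcd(150, 102):
  150 = 1×102 + 48
  102 = 2×48 + 6
  48 = 8×6
so gcd(150, 102) = 6.
Back-substitute for Bézout coefficients:
  6 = 102 - 2×48
  ... = 150×(-2) + 102×(3)
Scale by 17: particular solution (-34, 51); reduce x mod 17: (0, 1).
General solution: x = 0 + 17t, y = 1 - 25t for integer t.
23 ≤ 0 + 17t ≤ 367 gives t ∈ [2, 21], which is 20 values.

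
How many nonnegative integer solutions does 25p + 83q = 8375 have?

5

gcd(83, 25):
  83 = 3*25 + 8
  25 = 3*8 + 1
  8 = 8*1
so gcd(83, 25) = 1.
Back-substitute for Bézout coefficients:
  1 = 25 - 3*8
  ... = 25*(10) + 83*(-3)
Scale by 8375: one solution is (83750, -25125). Reduce p mod 83: (3, 100).
General: p = 3 + 83t, q = 100 - 25t.
p ≥ 0 ⇒ t ≥ 0; q ≥ 0 ⇒ t ≤ 4. So t ∈ [0, 4]: 5 solutions.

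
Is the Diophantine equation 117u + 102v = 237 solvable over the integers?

gcd(117, 102) = 3  (117 = 1·102 + 15, 102 = 6·15 + 12, 15 = 1·12 + 3, 12 = 4·3).
3 divides 237, so integer solutions exist.

yes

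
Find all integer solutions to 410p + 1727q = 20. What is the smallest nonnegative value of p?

674

gcd(1727, 410) = 1.
1 divides 20, so solutions exist.
By Bézout, 410*(-139) + 1727*(33) = 1.
Scale by 20/1 = 20: (p₀, q₀) = (-2780, 660).
General solution: p = -2780 + 1727t, q = 660 - 410t for integer t.
p ≥ 0: smallest is -2780 mod 1727 = 674 (at t = 2), with q = -160.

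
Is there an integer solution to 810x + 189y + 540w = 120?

gcd(810, 189) = 27  (810 = 4·189 + 54, 189 = 3·54 + 27, 54 = 2·27).
gcd(27, 540) = 27.
27 does not divide 120 (remainder 12), so no integer solutions.

no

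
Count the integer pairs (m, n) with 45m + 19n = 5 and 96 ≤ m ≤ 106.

0

gcd(45, 19) = 1  (45 = 2*19 + 7, 19 = 2*7 + 5, 7 = 1*5 + 2, 5 = 2*2 + 1, 2 = 2*1).
Back-substituting, 45*(-8) + 19*(19) = 1.
Scale by 5: particular solution (-40, 95); reduce m mod 19: (17, -40).
General solution: m = 17 + 19t, n = -40 - 45t for integer t.
96 ≤ 17 + 19t ≤ 106 gives t ∈ [5, 4], which is 0 values.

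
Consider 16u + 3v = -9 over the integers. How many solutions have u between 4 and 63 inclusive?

20

gcd(16, 3) = 1  (16 = 5×3 + 1, 3 = 3×1).
Back-substituting, 16×(1) + 3×(-5) = 1.
Scale by -9: particular solution (-9, 45); reduce u mod 3: (0, -3).
General solution: u = 0 + 3t, v = -3 - 16t for integer t.
4 ≤ 0 + 3t ≤ 63 gives t ∈ [2, 21], which is 20 values.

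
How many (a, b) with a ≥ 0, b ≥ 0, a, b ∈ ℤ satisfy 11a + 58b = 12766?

gcd(58, 11) = 1.
By Bézout, 11·(-21) + 58·(4) = 1.
One solution: (48, 211).
General: a = 48 + 58t, b = 211 - 11t.
a ≥ 0 ⇒ t ≥ 0; b ≥ 0 ⇒ t ≤ 19. So t ∈ [0, 19]: 20 solutions.

20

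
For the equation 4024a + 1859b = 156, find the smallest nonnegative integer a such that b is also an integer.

1495

gcd(4024, 1859) = 1  (4024 = 2·1859 + 306, 1859 = 6·306 + 23, 306 = 13·23 + 7, 23 = 3·7 + 2, 7 = 3·2 + 1, 2 = 2·1).
1 divides 156, so solutions exist.
Back-substituting, 4024·(808) + 1859·(-1749) = 1.
Scale by 156/1 = 156: (a₀, b₀) = (126048, -272844).
General solution: a = 126048 + 1859t, b = -272844 - 4024t for integer t.
a ≥ 0: smallest is 126048 mod 1859 = 1495 (at t = -67), with b = -3236.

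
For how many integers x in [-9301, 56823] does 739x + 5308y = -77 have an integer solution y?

12

gcd(5308, 739) = 1  (5308 = 7*739 + 135, 739 = 5*135 + 64, 135 = 2*64 + 7, 64 = 9*7 + 1, 7 = 7*1).
Back-substituting, 739*(747) + 5308*(-104) = 1.
Scale by -77: particular solution (-57519, 8008); reduce x mod 5308: (869, -121).
General solution: x = 869 + 5308t, y = -121 - 739t for integer t.
-9301 ≤ 869 + 5308t ≤ 56823 gives t ∈ [-1, 10], which is 12 values.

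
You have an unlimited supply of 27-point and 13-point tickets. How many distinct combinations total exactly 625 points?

Need nonnegative integers with 27j + 13k = 625.
gcd(27, 13) = 1, and 27·(1) + 13·(-2) = 1.
So (j₀, k₀) = (625, -1250); general j = 625 + 13t, k = -1250 - 27t.
j ≥ 0 ⇒ t ≥ -48; k ≥ 0 ⇒ t ≤ -47. That's 2 values of t.

2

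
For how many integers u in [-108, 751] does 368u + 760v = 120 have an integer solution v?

10

gcd(760, 368):
  760 = 2·368 + 24
  368 = 15·24 + 8
  24 = 3·8
so gcd(760, 368) = 8.
Back-substitute for Bézout coefficients:
  8 = 368 - 15·24
  ... = 368·(31) + 760·(-15)
Scale by 15: particular solution (465, -225); reduce u mod 95: (85, -41).
General solution: u = 85 + 95t, v = -41 - 46t for integer t.
-108 ≤ 85 + 95t ≤ 751 gives t ∈ [-2, 7], which is 10 values.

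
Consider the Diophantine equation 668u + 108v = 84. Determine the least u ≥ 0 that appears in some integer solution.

gcd(668, 108) = 4.
4 divides 84, so solutions exist.
By Bézout, 668×(11) + 108×(-68) = 4.
Scale by 84/4 = 21: (u₀, v₀) = (231, -1428).
General solution: u = 231 + 27t, v = -1428 - 167t for integer t.
u ≥ 0: smallest is 231 mod 27 = 15 (at t = -8), with v = -92.

15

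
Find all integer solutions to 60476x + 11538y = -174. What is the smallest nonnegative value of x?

1056

gcd(60476, 11538) = 2.
2 divides -174, so solutions exist.
By Bézout, 60476×(-410) + 11538×(2149) = 2.
Scale by -174/2 = -87: (x₀, y₀) = (35670, -186963).
General solution: x = 35670 + 5769t, y = -186963 - 30238t for integer t.
x ≥ 0: smallest is 35670 mod 5769 = 1056 (at t = -6), with y = -5535.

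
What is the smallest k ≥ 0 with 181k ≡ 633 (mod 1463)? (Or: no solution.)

gcd(1463, 181):
  1463 = 8×181 + 15
  181 = 12×15 + 1
  15 = 15×1
so gcd(1463, 181) = 1.
1 divides 633, so solutions exist.
Back-substitute for Bézout coefficients:
  1 = 181 - 12×15
  ... = 181×(97) + 1463×(-12)
So 181×(97) ≡ 1 (mod 1463); multiply by 633: k ≡ 61401 (mod 1463).
Smallest nonnegative: k = 61401 mod 1463 = 1418.

1418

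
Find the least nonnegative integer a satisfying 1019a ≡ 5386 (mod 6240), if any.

gcd(6240, 1019) = 1  (6240 = 6*1019 + 126, 1019 = 8*126 + 11, 126 = 11*11 + 5, 11 = 2*5 + 1, 5 = 5*1).
1 divides 5386, so solutions exist.
Back-substituting, 1019*(1139) + 6240*(-186) = 1.
So 1019*(1139) ≡ 1 (mod 6240); multiply by 5386: a ≡ 6134654 (mod 6240).
Smallest nonnegative: a = 6134654 mod 6240 = 734.

734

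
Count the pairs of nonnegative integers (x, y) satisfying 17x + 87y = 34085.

24

gcd(87, 17):
  87 = 5×17 + 2
  17 = 8×2 + 1
  2 = 2×1
so gcd(87, 17) = 1.
Back-substitute for Bézout coefficients:
  1 = 17 - 8×2
  ... = 17×(41) + 87×(-8)
Scale by 34085: one solution is (1397485, -272680). Reduce x mod 87: (4, 391).
General: x = 4 + 87t, y = 391 - 17t.
x ≥ 0 ⇒ t ≥ 0; y ≥ 0 ⇒ t ≤ 23. So t ∈ [0, 23]: 24 solutions.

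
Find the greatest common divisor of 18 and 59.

gcd(59, 18) = 1  (59 = 3·18 + 5, 18 = 3·5 + 3, 5 = 1·3 + 2, 3 = 1·2 + 1, 2 = 2·1).

1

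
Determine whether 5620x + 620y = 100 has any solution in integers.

yes

gcd(5620, 620) = 20  (5620 = 9·620 + 40, 620 = 15·40 + 20, 40 = 2·20).
20 divides 100, so integer solutions exist.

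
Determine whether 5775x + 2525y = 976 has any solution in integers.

no

gcd(5775, 2525):
  5775 = 2×2525 + 725
  2525 = 3×725 + 350
  725 = 2×350 + 25
  350 = 14×25
so gcd(5775, 2525) = 25.
25 does not divide 976 (remainder 1), so no integer solutions.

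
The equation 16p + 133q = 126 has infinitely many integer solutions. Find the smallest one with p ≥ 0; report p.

91

gcd(133, 16):
  133 = 8·16 + 5
  16 = 3·5 + 1
  5 = 5·1
so gcd(133, 16) = 1.
1 divides 126, so solutions exist.
Back-substitute for Bézout coefficients:
  1 = 16 - 3·5
  ... = 16·(25) + 133·(-3)
Scale by 126/1 = 126: (p₀, q₀) = (3150, -378).
General solution: p = 3150 + 133t, q = -378 - 16t for integer t.
p ≥ 0: smallest is 3150 mod 133 = 91 (at t = -23), with q = -10.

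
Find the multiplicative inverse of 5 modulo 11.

gcd(11, 5) = 1.
By Bézout, 5·(-2) + 11·(1) = 1.
So 5·-2 ≡ 1 (mod 11), and -2 mod 11 = 9.

9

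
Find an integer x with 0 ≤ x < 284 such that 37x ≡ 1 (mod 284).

gcd(284, 37) = 1.
By Bézout, 37*(-23) + 284*(3) = 1.
So 37*-23 ≡ 1 (mod 284), and -23 mod 284 = 261.

261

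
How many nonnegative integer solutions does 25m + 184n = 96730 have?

gcd(184, 25) = 1  (184 = 7*25 + 9, 25 = 2*9 + 7, 9 = 1*7 + 2, 7 = 3*2 + 1, 2 = 2*1).
Back-substituting, 25*(81) + 184*(-11) = 1.
Scale by 96730: one solution is (7835130, -1064030). Reduce m mod 184: (42, 520).
General: m = 42 + 184t, n = 520 - 25t.
m ≥ 0 ⇒ t ≥ 0; n ≥ 0 ⇒ t ≤ 20. So t ∈ [0, 20]: 21 solutions.

21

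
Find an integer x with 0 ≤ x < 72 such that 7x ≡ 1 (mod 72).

gcd(72, 7) = 1.
By Bézout, 7·(31) + 72·(-3) = 1.
So 7·31 ≡ 1 (mod 72), and 31 mod 72 = 31.

31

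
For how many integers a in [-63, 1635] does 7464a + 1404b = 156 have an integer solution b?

gcd(7464, 1404):
  7464 = 5·1404 + 444
  1404 = 3·444 + 72
  444 = 6·72 + 12
  72 = 6·12
so gcd(7464, 1404) = 12.
Back-substitute for Bézout coefficients:
  12 = 444 - 6·72
  ... = 7464·(19) + 1404·(-101)
Scale by 13: particular solution (247, -1313); reduce a mod 117: (13, -69).
General solution: a = 13 + 117t, b = -69 - 622t for integer t.
-63 ≤ 13 + 117t ≤ 1635 gives t ∈ [0, 13], which is 14 values.

14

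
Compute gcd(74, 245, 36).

gcd(245, 74) = 1  (245 = 3×74 + 23, 74 = 3×23 + 5, 23 = 4×5 + 3, 5 = 1×3 + 2, 3 = 1×2 + 1, 2 = 2×1).
gcd(1, 36) = 1.

1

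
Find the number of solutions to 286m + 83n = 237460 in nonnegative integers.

10

gcd(286, 83) = 1  (286 = 3·83 + 37, 83 = 2·37 + 9, 37 = 4·9 + 1, 9 = 9·1).
Back-substituting, 286·(9) + 83·(-31) = 1.
Scale by 237460: one solution is (2137140, -7361260). Reduce m mod 83: (56, 2668).
General: m = 56 + 83t, n = 2668 - 286t.
m ≥ 0 ⇒ t ≥ 0; n ≥ 0 ⇒ t ≤ 9. So t ∈ [0, 9]: 10 solutions.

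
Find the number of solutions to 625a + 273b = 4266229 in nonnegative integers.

gcd(625, 273) = 1.
By Bézout, 625×(-38) + 273×(87) = 1.
One solution: (253, 15048).
General: a = 253 + 273t, b = 15048 - 625t.
a ≥ 0 ⇒ t ≥ 0; b ≥ 0 ⇒ t ≤ 24. So t ∈ [0, 24]: 25 solutions.

25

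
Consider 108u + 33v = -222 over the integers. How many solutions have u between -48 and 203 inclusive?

gcd(108, 33):
  108 = 3·33 + 9
  33 = 3·9 + 6
  9 = 1·6 + 3
  6 = 2·3
so gcd(108, 33) = 3.
Back-substitute for Bézout coefficients:
  3 = 9 - 1·6
  ... = 108·(4) + 33·(-13)
Scale by -74: particular solution (-296, 962); reduce u mod 11: (1, -10).
General solution: u = 1 + 11t, v = -10 - 36t for integer t.
-48 ≤ 1 + 11t ≤ 203 gives t ∈ [-4, 18], which is 23 values.

23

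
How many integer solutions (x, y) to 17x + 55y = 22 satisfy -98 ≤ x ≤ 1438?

27

gcd(55, 17):
  55 = 3*17 + 4
  17 = 4*4 + 1
  4 = 4*1
so gcd(55, 17) = 1.
Back-substitute for Bézout coefficients:
  1 = 17 - 4*4
  ... = 17*(13) + 55*(-4)
Scale by 22: particular solution (286, -88); reduce x mod 55: (11, -3).
General solution: x = 11 + 55t, y = -3 - 17t for integer t.
-98 ≤ 11 + 55t ≤ 1438 gives t ∈ [-1, 25], which is 27 values.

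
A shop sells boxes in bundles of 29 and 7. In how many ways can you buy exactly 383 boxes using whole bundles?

Need nonnegative integers with 29j + 7k = 383.
gcd(29, 7) = 1, and 29·(1) + 7·(-4) = 1.
So (j₀, k₀) = (383, -1532); general j = 383 + 7t, k = -1532 - 29t.
j ≥ 0 ⇒ t ≥ -54; k ≥ 0 ⇒ t ≤ -53. That's 2 values of t.

2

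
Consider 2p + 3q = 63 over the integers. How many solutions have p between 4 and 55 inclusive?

gcd(3, 2) = 1  (3 = 1*2 + 1, 2 = 2*1).
Back-substituting, 2*(-1) + 3*(1) = 1.
Scale by 63: particular solution (-63, 63); reduce p mod 3: (0, 21).
General solution: p = 0 + 3t, q = 21 - 2t for integer t.
4 ≤ 0 + 3t ≤ 55 gives t ∈ [2, 18], which is 17 values.

17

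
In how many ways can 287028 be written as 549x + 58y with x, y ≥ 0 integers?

9

gcd(549, 58) = 1.
By Bézout, 549*(-15) + 58*(142) = 1.
One solution: (36, 4608).
General: x = 36 + 58t, y = 4608 - 549t.
x ≥ 0 ⇒ t ≥ 0; y ≥ 0 ⇒ t ≤ 8. So t ∈ [0, 8]: 9 solutions.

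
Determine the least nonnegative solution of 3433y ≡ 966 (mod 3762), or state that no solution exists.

1758

gcd(3762, 3433):
  3762 = 1×3433 + 329
  3433 = 10×329 + 143
  329 = 2×143 + 43
  143 = 3×43 + 14
  43 = 3×14 + 1
  14 = 14×1
so gcd(3762, 3433) = 1.
1 divides 966, so solutions exist.
Back-substitute for Bézout coefficients:
  1 = 43 - 3×14
  ... = 3433×(-263) + 3762×(240)
So 3433×(-263) ≡ 1 (mod 3762); multiply by 966: y ≡ -254058 (mod 3762).
Smallest nonnegative: y = -254058 mod 3762 = 1758.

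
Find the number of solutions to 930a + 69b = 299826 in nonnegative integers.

gcd(930, 69):
  930 = 13×69 + 33
  69 = 2×33 + 3
  33 = 11×3
so gcd(930, 69) = 3.
Back-substitute for Bézout coefficients:
  3 = 69 - 2×33
  ... = 930×(-2) + 69×(27)
Scale by 99942: one solution is (-199884, 2698434). Reduce a mod 23: (9, 4224).
General: a = 9 + 23t, b = 4224 - 310t.
a ≥ 0 ⇒ t ≥ 0; b ≥ 0 ⇒ t ≤ 13. So t ∈ [0, 13]: 14 solutions.

14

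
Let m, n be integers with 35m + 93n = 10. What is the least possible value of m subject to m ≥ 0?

gcd(93, 35):
  93 = 2*35 + 23
  35 = 1*23 + 12
  23 = 1*12 + 11
  12 = 1*11 + 1
  11 = 11*1
so gcd(93, 35) = 1.
1 divides 10, so solutions exist.
Back-substitute for Bézout coefficients:
  1 = 12 - 1*11
  ... = 35*(8) + 93*(-3)
Scale by 10/1 = 10: (m₀, n₀) = (80, -30).
General solution: m = 80 + 93t, n = -30 - 35t for integer t.
m ≥ 0: smallest is 80 mod 93 = 80 (at t = 0), with n = -30.

80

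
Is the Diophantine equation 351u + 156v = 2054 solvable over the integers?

no

gcd(351, 156) = 39  (351 = 2·156 + 39, 156 = 4·39).
39 does not divide 2054 (remainder 26), so no integer solutions.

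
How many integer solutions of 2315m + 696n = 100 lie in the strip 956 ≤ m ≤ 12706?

gcd(2315, 696) = 1  (2315 = 3×696 + 227, 696 = 3×227 + 15, 227 = 15×15 + 2, 15 = 7×2 + 1, 2 = 2×1).
Back-substituting, 2315×(-325) + 696×(1081) = 1.
Scale by 100: particular solution (-32500, 108100); reduce m mod 696: (212, -705).
General solution: m = 212 + 696t, n = -705 - 2315t for integer t.
956 ≤ 212 + 696t ≤ 12706 gives t ∈ [2, 17], which is 16 values.

16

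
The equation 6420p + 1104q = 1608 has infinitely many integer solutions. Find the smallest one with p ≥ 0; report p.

gcd(6420, 1104) = 12  (6420 = 5×1104 + 900, 1104 = 1×900 + 204, 900 = 4×204 + 84, 204 = 2×84 + 36, 84 = 2×36 + 12, 36 = 3×12).
12 divides 1608, so solutions exist.
Back-substituting, 6420×(27) + 1104×(-157) = 12.
Scale by 1608/12 = 134: (p₀, q₀) = (3618, -21038).
General solution: p = 3618 + 92t, q = -21038 - 535t for integer t.
p ≥ 0: smallest is 3618 mod 92 = 30 (at t = -39), with q = -173.

30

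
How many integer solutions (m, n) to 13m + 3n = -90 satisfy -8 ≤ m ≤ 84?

31

gcd(13, 3) = 1  (13 = 4×3 + 1, 3 = 3×1).
Back-substituting, 13×(1) + 3×(-4) = 1.
Scale by -90: particular solution (-90, 360); reduce m mod 3: (0, -30).
General solution: m = 0 + 3t, n = -30 - 13t for integer t.
-8 ≤ 0 + 3t ≤ 84 gives t ∈ [-2, 28], which is 31 values.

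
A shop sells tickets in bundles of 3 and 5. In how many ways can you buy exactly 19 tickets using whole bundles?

Need nonnegative integers with 3j + 5k = 19.
gcd(3, 5) = 1, and 3·(2) + 5·(-1) = 1.
So (j₀, k₀) = (38, -19); general j = 38 + 5t, k = -19 - 3t.
j ≥ 0 ⇒ t ≥ -7; k ≥ 0 ⇒ t ≤ -7. That's 1 value of t.

1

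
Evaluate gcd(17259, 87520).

1

gcd(87520, 17259):
  87520 = 5×17259 + 1225
  17259 = 14×1225 + 109
  1225 = 11×109 + 26
  109 = 4×26 + 5
  26 = 5×5 + 1
  5 = 5×1
so gcd(87520, 17259) = 1.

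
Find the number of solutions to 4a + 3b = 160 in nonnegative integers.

gcd(4, 3) = 1  (4 = 1*3 + 1, 3 = 3*1).
Back-substituting, 4*(1) + 3*(-1) = 1.
Scale by 160: one solution is (160, -160). Reduce a mod 3: (1, 52).
General: a = 1 + 3t, b = 52 - 4t.
a ≥ 0 ⇒ t ≥ 0; b ≥ 0 ⇒ t ≤ 13. So t ∈ [0, 13]: 14 solutions.

14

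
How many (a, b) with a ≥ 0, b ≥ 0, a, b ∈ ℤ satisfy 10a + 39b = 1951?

5

gcd(39, 10):
  39 = 3*10 + 9
  10 = 1*9 + 1
  9 = 9*1
so gcd(39, 10) = 1.
Back-substitute for Bézout coefficients:
  1 = 10 - 1*9
  ... = 10*(4) + 39*(-1)
Scale by 1951: one solution is (7804, -1951). Reduce a mod 39: (4, 49).
General: a = 4 + 39t, b = 49 - 10t.
a ≥ 0 ⇒ t ≥ 0; b ≥ 0 ⇒ t ≤ 4. So t ∈ [0, 4]: 5 solutions.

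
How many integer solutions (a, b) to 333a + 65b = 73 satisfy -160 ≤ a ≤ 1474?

gcd(333, 65) = 1  (333 = 5×65 + 8, 65 = 8×8 + 1, 8 = 8×1).
Back-substituting, 333×(-8) + 65×(41) = 1.
Scale by 73: particular solution (-584, 2993); reduce a mod 65: (1, -4).
General solution: a = 1 + 65t, b = -4 - 333t for integer t.
-160 ≤ 1 + 65t ≤ 1474 gives t ∈ [-2, 22], which is 25 values.

25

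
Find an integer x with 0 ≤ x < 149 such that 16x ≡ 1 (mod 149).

28

gcd(149, 16) = 1  (149 = 9·16 + 5, 16 = 3·5 + 1, 5 = 5·1).
Back-substituting, 16·(28) + 149·(-3) = 1.
So 16·28 ≡ 1 (mod 149), and 28 mod 149 = 28.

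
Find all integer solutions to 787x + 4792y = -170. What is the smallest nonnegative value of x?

4122

gcd(4792, 787) = 1.
1 divides -170, so solutions exist.
By Bézout, 787·(2259) + 4792·(-371) = 1.
Scale by -170/1 = -170: (x₀, y₀) = (-384030, 63070).
General solution: x = -384030 + 4792t, y = 63070 - 787t for integer t.
x ≥ 0: smallest is -384030 mod 4792 = 4122 (at t = 81), with y = -677.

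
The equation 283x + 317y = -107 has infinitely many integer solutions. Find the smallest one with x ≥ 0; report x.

gcd(317, 283) = 1  (317 = 1·283 + 34, 283 = 8·34 + 11, 34 = 3·11 + 1, 11 = 11·1).
1 divides -107, so solutions exist.
Back-substituting, 283·(-28) + 317·(25) = 1.
Scale by -107/1 = -107: (x₀, y₀) = (2996, -2675).
General solution: x = 2996 + 317t, y = -2675 - 283t for integer t.
x ≥ 0: smallest is 2996 mod 317 = 143 (at t = -9), with y = -128.

143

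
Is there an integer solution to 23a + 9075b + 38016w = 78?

yes

gcd(9075, 23) = 1  (9075 = 394×23 + 13, 23 = 1×13 + 10, 13 = 1×10 + 3, 10 = 3×3 + 1, 3 = 3×1).
gcd(1, 38016) = 1.
1 divides 78, so integer solutions exist.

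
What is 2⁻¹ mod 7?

4

gcd(7, 2) = 1.
By Bézout, 2×(-3) + 7×(1) = 1.
So 2×-3 ≡ 1 (mod 7), and -3 mod 7 = 4.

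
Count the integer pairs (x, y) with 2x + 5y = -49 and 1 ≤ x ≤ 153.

gcd(5, 2) = 1  (5 = 2×2 + 1, 2 = 2×1).
Back-substituting, 2×(-2) + 5×(1) = 1.
Scale by -49: particular solution (98, -49); reduce x mod 5: (3, -11).
General solution: x = 3 + 5t, y = -11 - 2t for integer t.
1 ≤ 3 + 5t ≤ 153 gives t ∈ [0, 30], which is 31 values.

31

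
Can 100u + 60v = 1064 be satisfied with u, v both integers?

no

gcd(100, 60) = 20  (100 = 1·60 + 40, 60 = 1·40 + 20, 40 = 2·20).
20 does not divide 1064 (remainder 4), so no integer solutions.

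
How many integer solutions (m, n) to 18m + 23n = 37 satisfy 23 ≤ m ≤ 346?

14

gcd(23, 18) = 1  (23 = 1*18 + 5, 18 = 3*5 + 3, 5 = 1*3 + 2, 3 = 1*2 + 1, 2 = 2*1).
Back-substituting, 18*(9) + 23*(-7) = 1.
Scale by 37: particular solution (333, -259); reduce m mod 23: (11, -7).
General solution: m = 11 + 23t, n = -7 - 18t for integer t.
23 ≤ 11 + 23t ≤ 346 gives t ∈ [1, 14], which is 14 values.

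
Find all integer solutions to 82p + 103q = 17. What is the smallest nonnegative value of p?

gcd(103, 82):
  103 = 1·82 + 21
  82 = 3·21 + 19
  21 = 1·19 + 2
  19 = 9·2 + 1
  2 = 2·1
so gcd(103, 82) = 1.
1 divides 17, so solutions exist.
Back-substitute for Bézout coefficients:
  1 = 19 - 9·2
  ... = 82·(49) + 103·(-39)
Scale by 17/1 = 17: (p₀, q₀) = (833, -663).
General solution: p = 833 + 103t, q = -663 - 82t for integer t.
p ≥ 0: smallest is 833 mod 103 = 9 (at t = -8), with q = -7.

9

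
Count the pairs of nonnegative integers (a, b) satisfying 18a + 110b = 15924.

16

gcd(110, 18):
  110 = 6*18 + 2
  18 = 9*2
so gcd(110, 18) = 2.
Back-substitute for Bézout coefficients:
  2 = 110 - 6*18
  ... = 18*(-6) + 110*(1)
Scale by 7962: one solution is (-47772, 7962). Reduce a mod 55: (23, 141).
General: a = 23 + 55t, b = 141 - 9t.
a ≥ 0 ⇒ t ≥ 0; b ≥ 0 ⇒ t ≤ 15. So t ∈ [0, 15]: 16 solutions.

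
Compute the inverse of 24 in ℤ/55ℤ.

39

gcd(55, 24):
  55 = 2×24 + 7
  24 = 3×7 + 3
  7 = 2×3 + 1
  3 = 3×1
so gcd(55, 24) = 1.
Back-substitute for Bézout coefficients:
  1 = 7 - 2×3
  ... = 24×(-16) + 55×(7)
So 24×-16 ≡ 1 (mod 55), and -16 mod 55 = 39.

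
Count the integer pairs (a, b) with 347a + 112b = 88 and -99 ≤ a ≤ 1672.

gcd(347, 112):
  347 = 3·112 + 11
  112 = 10·11 + 2
  11 = 5·2 + 1
  2 = 2·1
so gcd(347, 112) = 1.
Back-substitute for Bézout coefficients:
  1 = 11 - 5·2
  ... = 347·(51) + 112·(-158)
Scale by 88: particular solution (4488, -13904); reduce a mod 112: (8, -24).
General solution: a = 8 + 112t, b = -24 - 347t for integer t.
-99 ≤ 8 + 112t ≤ 1672 gives t ∈ [0, 14], which is 15 values.

15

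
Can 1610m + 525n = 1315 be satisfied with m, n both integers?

gcd(1610, 525) = 35  (1610 = 3×525 + 35, 525 = 15×35).
35 does not divide 1315 (remainder 20), so no integer solutions.

no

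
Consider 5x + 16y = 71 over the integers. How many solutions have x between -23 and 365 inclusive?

25

gcd(16, 5):
  16 = 3*5 + 1
  5 = 5*1
so gcd(16, 5) = 1.
Back-substitute for Bézout coefficients:
  1 = 16 - 3*5
  ... = 5*(-3) + 16*(1)
Scale by 71: particular solution (-213, 71); reduce x mod 16: (11, 1).
General solution: x = 11 + 16t, y = 1 - 5t for integer t.
-23 ≤ 11 + 16t ≤ 365 gives t ∈ [-2, 22], which is 25 values.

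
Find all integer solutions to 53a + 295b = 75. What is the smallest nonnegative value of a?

135

gcd(295, 53) = 1  (295 = 5×53 + 30, 53 = 1×30 + 23, 30 = 1×23 + 7, 23 = 3×7 + 2, 7 = 3×2 + 1, 2 = 2×1).
1 divides 75, so solutions exist.
Back-substituting, 53×(-128) + 295×(23) = 1.
Scale by 75/1 = 75: (a₀, b₀) = (-9600, 1725).
General solution: a = -9600 + 295t, b = 1725 - 53t for integer t.
a ≥ 0: smallest is -9600 mod 295 = 135 (at t = 33), with b = -24.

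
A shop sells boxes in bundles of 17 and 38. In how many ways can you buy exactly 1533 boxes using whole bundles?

Need nonnegative integers with 17j + 38k = 1533.
gcd(17, 38) = 1, and 17·(9) + 38·(-4) = 1.
So (j₀, k₀) = (13797, -6132); general j = 13797 + 38t, k = -6132 - 17t.
j ≥ 0 ⇒ t ≥ -363; k ≥ 0 ⇒ t ≤ -361. That's 3 values of t.

3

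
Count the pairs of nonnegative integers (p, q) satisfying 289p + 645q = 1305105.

gcd(645, 289) = 1  (645 = 2×289 + 67, 289 = 4×67 + 21, 67 = 3×21 + 4, 21 = 5×4 + 1, 4 = 4×1).
Back-substituting, 289×(154) + 645×(-69) = 1.
Scale by 1305105: one solution is (200986170, -90052245). Reduce p mod 645: (300, 1889).
General: p = 300 + 645t, q = 1889 - 289t.
p ≥ 0 ⇒ t ≥ 0; q ≥ 0 ⇒ t ≤ 6. So t ∈ [0, 6]: 7 solutions.

7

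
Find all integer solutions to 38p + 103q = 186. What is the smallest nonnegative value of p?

32

gcd(103, 38) = 1  (103 = 2×38 + 27, 38 = 1×27 + 11, 27 = 2×11 + 5, 11 = 2×5 + 1, 5 = 5×1).
1 divides 186, so solutions exist.
Back-substituting, 38×(19) + 103×(-7) = 1.
Scale by 186/1 = 186: (p₀, q₀) = (3534, -1302).
General solution: p = 3534 + 103t, q = -1302 - 38t for integer t.
p ≥ 0: smallest is 3534 mod 103 = 32 (at t = -34), with q = -10.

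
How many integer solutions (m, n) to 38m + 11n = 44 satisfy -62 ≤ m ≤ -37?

gcd(38, 11) = 1.
By Bézout, 38×(-2) + 11×(7) = 1.
Particular solution: (0, 4).
General solution: m = 0 + 11t, n = 4 - 38t for integer t.
-62 ≤ 0 + 11t ≤ -37 gives t ∈ [-5, -4], which is 2 values.

2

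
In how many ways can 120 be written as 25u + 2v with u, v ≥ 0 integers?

3

gcd(25, 2):
  25 = 12×2 + 1
  2 = 2×1
so gcd(25, 2) = 1.
Back-substitute for Bézout coefficients:
  1 = 25 - 12×2
  ... = 25×(1) + 2×(-12)
Scale by 120: one solution is (120, -1440). Reduce u mod 2: (0, 60).
General: u = 0 + 2t, v = 60 - 25t.
u ≥ 0 ⇒ t ≥ 0; v ≥ 0 ⇒ t ≤ 2. So t ∈ [0, 2]: 3 solutions.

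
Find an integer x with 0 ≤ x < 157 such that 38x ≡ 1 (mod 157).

gcd(157, 38):
  157 = 4·38 + 5
  38 = 7·5 + 3
  5 = 1·3 + 2
  3 = 1·2 + 1
  2 = 2·1
so gcd(157, 38) = 1.
Back-substitute for Bézout coefficients:
  1 = 3 - 1·2
  ... = 38·(62) + 157·(-15)
So 38·62 ≡ 1 (mod 157), and 62 mod 157 = 62.

62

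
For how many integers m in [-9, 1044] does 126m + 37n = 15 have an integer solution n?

gcd(126, 37) = 1.
By Bézout, 126·(5) + 37·(-17) = 1.
Particular solution: (1, -3).
General solution: m = 1 + 37t, n = -3 - 126t for integer t.
-9 ≤ 1 + 37t ≤ 1044 gives t ∈ [0, 28], which is 29 values.

29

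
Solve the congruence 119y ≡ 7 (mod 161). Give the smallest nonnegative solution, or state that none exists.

gcd(161, 119) = 7.
7 divides 7, so solutions exist.
By Bézout, 119×(-4) + 161×(3) = 7.
So 119×(-4) ≡ 7 (mod 161); multiply by 1: y ≡ -4 (mod 23).
Smallest nonnegative: y = -4 mod 23 = 19.

19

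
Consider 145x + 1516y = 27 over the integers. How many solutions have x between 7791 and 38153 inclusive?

20

gcd(1516, 145):
  1516 = 10×145 + 66
  145 = 2×66 + 13
  66 = 5×13 + 1
  13 = 13×1
so gcd(1516, 145) = 1.
Back-substitute for Bézout coefficients:
  1 = 66 - 5×13
  ... = 145×(-115) + 1516×(11)
Scale by 27: particular solution (-3105, 297); reduce x mod 1516: (1443, -138).
General solution: x = 1443 + 1516t, y = -138 - 145t for integer t.
7791 ≤ 1443 + 1516t ≤ 38153 gives t ∈ [5, 24], which is 20 values.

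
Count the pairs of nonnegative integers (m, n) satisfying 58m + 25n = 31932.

gcd(58, 25):
  58 = 2·25 + 8
  25 = 3·8 + 1
  8 = 8·1
so gcd(58, 25) = 1.
Back-substitute for Bézout coefficients:
  1 = 25 - 3·8
  ... = 58·(-3) + 25·(7)
Scale by 31932: one solution is (-95796, 223524). Reduce m mod 25: (4, 1268).
General: m = 4 + 25t, n = 1268 - 58t.
m ≥ 0 ⇒ t ≥ 0; n ≥ 0 ⇒ t ≤ 21. So t ∈ [0, 21]: 22 solutions.

22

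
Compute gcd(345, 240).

gcd(345, 240) = 15  (345 = 1·240 + 105, 240 = 2·105 + 30, 105 = 3·30 + 15, 30 = 2·15).

15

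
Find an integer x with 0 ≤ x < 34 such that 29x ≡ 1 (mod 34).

gcd(34, 29):
  34 = 1·29 + 5
  29 = 5·5 + 4
  5 = 1·4 + 1
  4 = 4·1
so gcd(34, 29) = 1.
Back-substitute for Bézout coefficients:
  1 = 5 - 1·4
  ... = 29·(-7) + 34·(6)
So 29·-7 ≡ 1 (mod 34), and -7 mod 34 = 27.

27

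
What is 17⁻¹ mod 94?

gcd(94, 17):
  94 = 5*17 + 9
  17 = 1*9 + 8
  9 = 1*8 + 1
  8 = 8*1
so gcd(94, 17) = 1.
Back-substitute for Bézout coefficients:
  1 = 9 - 1*8
  ... = 17*(-11) + 94*(2)
So 17*-11 ≡ 1 (mod 94), and -11 mod 94 = 83.

83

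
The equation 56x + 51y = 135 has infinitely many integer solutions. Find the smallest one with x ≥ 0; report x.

27

gcd(56, 51):
  56 = 1·51 + 5
  51 = 10·5 + 1
  5 = 5·1
so gcd(56, 51) = 1.
1 divides 135, so solutions exist.
Back-substitute for Bézout coefficients:
  1 = 51 - 10·5
  ... = 56·(-10) + 51·(11)
Scale by 135/1 = 135: (x₀, y₀) = (-1350, 1485).
General solution: x = -1350 + 51t, y = 1485 - 56t for integer t.
x ≥ 0: smallest is -1350 mod 51 = 27 (at t = 27), with y = -27.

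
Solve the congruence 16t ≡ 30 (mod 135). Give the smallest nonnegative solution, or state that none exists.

gcd(135, 16) = 1.
1 divides 30, so solutions exist.
By Bézout, 16·(-59) + 135·(7) = 1.
So 16·(-59) ≡ 1 (mod 135); multiply by 30: t ≡ -1770 (mod 135).
Smallest nonnegative: t = -1770 mod 135 = 120.

120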